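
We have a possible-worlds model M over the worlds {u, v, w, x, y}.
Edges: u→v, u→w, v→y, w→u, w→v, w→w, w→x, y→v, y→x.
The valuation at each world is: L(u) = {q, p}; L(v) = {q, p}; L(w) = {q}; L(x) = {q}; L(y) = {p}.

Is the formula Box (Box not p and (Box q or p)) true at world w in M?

At w: Box (Box not p and (Box q or p)) requires Box not p and (Box q or p) at every successor {u, v, w, x}.
  Box not p and (Box q or p) fails at u, so Box (Box not p and (Box q or p)) is false at w.
    At u: Box not p is false, Box q or p is true, so Box not p and (Box q or p) is false.
      At u: Box not p requires not p at every successor {v, w}.
        not p fails at v, so Box not p is false at u.
      At u: Box q is true, p is true, so Box q or p is true.

No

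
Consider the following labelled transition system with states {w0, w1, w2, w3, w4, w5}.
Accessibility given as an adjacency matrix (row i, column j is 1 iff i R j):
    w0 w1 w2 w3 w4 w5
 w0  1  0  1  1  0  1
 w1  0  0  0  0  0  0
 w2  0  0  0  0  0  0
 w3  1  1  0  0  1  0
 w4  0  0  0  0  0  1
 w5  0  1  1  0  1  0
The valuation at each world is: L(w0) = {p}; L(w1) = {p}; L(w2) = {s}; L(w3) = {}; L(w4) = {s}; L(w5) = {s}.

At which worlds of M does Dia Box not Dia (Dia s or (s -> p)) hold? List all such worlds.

w0, w3, w5

Let φ = Dia Box not Dia (Dia s or (s -> p)). Evaluate φ at each world:
  w0 (successors {w0, w2, w3, w5}): φ is true.
  w1 (successors ∅): φ is false.
  w2 (successors ∅): φ is false.
  w3 (successors {w0, w1, w4}): φ is true.
  w4 (successors {w5}): φ is false.
  w5 (successors {w1, w2, w4}): φ is true.
For instance, at w4:
  At w4: Dia Box not Dia (Dia s or (s -> p)) requires Box not Dia (Dia s or (s -> p)) at some successor in {w5}.
    At w5: Box not Dia (Dia s or (s -> p)) is false.
  So Dia Box not Dia (Dia s or (s -> p)) is false at w4.
Satisfying worlds: {w0, w3, w5}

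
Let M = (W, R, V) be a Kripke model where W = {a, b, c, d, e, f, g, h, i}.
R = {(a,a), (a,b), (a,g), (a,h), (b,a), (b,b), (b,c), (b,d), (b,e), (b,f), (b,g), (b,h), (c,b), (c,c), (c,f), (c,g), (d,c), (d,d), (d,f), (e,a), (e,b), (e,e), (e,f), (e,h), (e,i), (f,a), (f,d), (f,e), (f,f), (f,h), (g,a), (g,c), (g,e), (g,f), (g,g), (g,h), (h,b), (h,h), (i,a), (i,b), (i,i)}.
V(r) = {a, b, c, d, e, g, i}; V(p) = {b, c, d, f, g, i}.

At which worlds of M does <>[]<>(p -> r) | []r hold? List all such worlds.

a, b, c, d, e, f, g, h, i

Let φ = <>[]<>(p -> r) | []r. Evaluate φ at each world:
  a (successors {a, b, g, h}): φ is true.
  b (successors {a, b, c, d, e, f, g, h}): φ is true.
  c (successors {b, c, f, g}): φ is true.
  d (successors {c, d, f}): φ is true.
  e (successors {a, b, e, f, h, i}): φ is true.
  f (successors {a, d, e, f, h}): φ is true.
  g (successors {a, c, e, f, g, h}): φ is true.
  h (successors {b, h}): φ is true.
  i (successors {a, b, i}): φ is true.
For instance, at h:
  At h: <>[]<>(p -> r) is true, []r is false, so <>[]<>(p -> r) | []r is true.
    At h: <>[]<>(p -> r) requires []<>(p -> r) at some successor in {b, h}.
      []<>(p -> r) holds at b, so <>[]<>(p -> r) is true at h.
    At h: []r requires r at every successor {b, h}.
      r fails at h, so []r is false at h.
Satisfying worlds: {a, b, c, d, e, f, g, h, i}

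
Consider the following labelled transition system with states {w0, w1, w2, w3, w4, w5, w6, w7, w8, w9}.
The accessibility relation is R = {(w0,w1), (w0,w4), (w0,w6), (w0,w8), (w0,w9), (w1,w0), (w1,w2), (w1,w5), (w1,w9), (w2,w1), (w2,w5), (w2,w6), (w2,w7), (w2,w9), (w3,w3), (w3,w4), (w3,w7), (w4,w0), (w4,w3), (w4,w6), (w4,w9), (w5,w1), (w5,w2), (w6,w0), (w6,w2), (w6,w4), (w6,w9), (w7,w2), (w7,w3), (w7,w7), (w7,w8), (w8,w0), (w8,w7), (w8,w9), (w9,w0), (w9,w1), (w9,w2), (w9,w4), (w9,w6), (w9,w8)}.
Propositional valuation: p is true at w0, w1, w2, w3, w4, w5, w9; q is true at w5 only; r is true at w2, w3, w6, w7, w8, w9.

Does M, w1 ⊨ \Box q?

Recall that \Box ψ holds at a world iff ψ holds at every accessible world, and \Diamond ψ holds iff ψ holds at some accessible world.
At w1: \Box q requires q at every successor {w0, w2, w5, w9}.
  q fails at w0, so \Box q is false at w1.

No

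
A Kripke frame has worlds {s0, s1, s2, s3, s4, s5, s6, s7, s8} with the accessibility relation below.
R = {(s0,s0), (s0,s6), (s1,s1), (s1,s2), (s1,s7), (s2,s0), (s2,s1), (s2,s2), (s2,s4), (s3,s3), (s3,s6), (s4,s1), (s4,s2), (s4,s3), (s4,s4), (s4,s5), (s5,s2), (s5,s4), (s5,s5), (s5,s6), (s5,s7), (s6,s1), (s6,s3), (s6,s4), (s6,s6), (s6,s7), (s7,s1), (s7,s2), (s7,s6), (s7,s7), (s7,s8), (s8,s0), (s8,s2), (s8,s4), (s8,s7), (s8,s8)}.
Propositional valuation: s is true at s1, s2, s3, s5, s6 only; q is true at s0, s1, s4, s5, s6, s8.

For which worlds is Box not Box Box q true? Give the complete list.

Recall that Box ψ holds at a world iff ψ holds at every accessible world, and Dia ψ holds iff ψ holds at some accessible world.
Let φ = Box not Box Box q. Evaluate φ at each world:
  s0 (successors {s0, s6}): φ is true.
  s1 (successors {s1, s2, s7}): φ is true.
  s2 (successors {s0, s1, s2, s4}): φ is true.
  s3 (successors {s3, s6}): φ is true.
  s4 (successors {s1, s2, s3, s4, s5}): φ is true.
  s5 (successors {s2, s4, s5, s6, s7}): φ is true.
  s6 (successors {s1, s3, s4, s6, s7}): φ is true.
  s7 (successors {s1, s2, s6, s7, s8}): φ is true.
  s8 (successors {s0, s2, s4, s7, s8}): φ is true.
For instance, at s3:
  At s3: Box not Box Box q requires not Box Box q at every successor {s3, s6}.
      At s3: Box Box q is false, so not Box Box q is true.
      At s6: Box Box q is false, so not Box Box q is true.
  So Box not Box Box q is true at s3.
Satisfying worlds: {s0, s1, s2, s3, s4, s5, s6, s7, s8}

s0, s1, s2, s3, s4, s5, s6, s7, s8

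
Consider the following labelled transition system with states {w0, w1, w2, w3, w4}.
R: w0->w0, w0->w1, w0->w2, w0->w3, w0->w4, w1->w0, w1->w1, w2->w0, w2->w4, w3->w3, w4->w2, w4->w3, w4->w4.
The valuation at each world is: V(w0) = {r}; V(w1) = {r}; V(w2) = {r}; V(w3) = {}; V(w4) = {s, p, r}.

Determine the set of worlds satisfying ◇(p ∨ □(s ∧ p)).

Recall that □ψ holds at a world iff ψ holds at every accessible world, and ◇ψ holds iff ψ holds at some accessible world.
Let φ = ◇(p ∨ □(s ∧ p)). Evaluate φ at each world:
  w0 (successors {w0, w1, w2, w3, w4}): φ is true.
  w1 (successors {w0, w1}): φ is false.
  w2 (successors {w0, w4}): φ is true.
  w3 (successors {w3}): φ is false.
  w4 (successors {w2, w3, w4}): φ is true.
For instance, at w3:
  At w3: ◇(p ∨ □(s ∧ p)) requires p ∨ □(s ∧ p) at some successor in {w3}.
    At w3: p ∨ □(s ∧ p) is false.
  So ◇(p ∨ □(s ∧ p)) is false at w3.
Satisfying worlds: {w0, w2, w4}

w0, w2, w4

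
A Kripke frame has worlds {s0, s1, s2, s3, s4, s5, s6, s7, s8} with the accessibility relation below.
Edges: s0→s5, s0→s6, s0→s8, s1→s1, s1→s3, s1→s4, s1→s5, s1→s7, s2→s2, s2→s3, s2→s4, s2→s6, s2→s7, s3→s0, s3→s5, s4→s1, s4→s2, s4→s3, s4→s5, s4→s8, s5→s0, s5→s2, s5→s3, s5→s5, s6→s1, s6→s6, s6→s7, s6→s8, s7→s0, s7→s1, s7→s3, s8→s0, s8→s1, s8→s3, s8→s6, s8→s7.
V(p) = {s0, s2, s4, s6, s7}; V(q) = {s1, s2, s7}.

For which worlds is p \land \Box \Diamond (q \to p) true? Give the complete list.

s0, s2, s4, s6, s7

Recall that \Box ψ holds at a world iff ψ holds at every accessible world, and \Diamond ψ holds iff ψ holds at some accessible world.
Let φ = p \land \Box \Diamond (q \to p). Evaluate φ at each world:
  s0 (successors {s5, s6, s8}): φ is true.
  s1 (successors {s1, s3, s4, s5, s7}): φ is false.
  s2 (successors {s2, s3, s4, s6, s7}): φ is true.
  s3 (successors {s0, s5}): φ is false.
  s4 (successors {s1, s2, s3, s5, s8}): φ is true.
  s5 (successors {s0, s2, s3, s5}): φ is false.
  s6 (successors {s1, s6, s7, s8}): φ is true.
  s7 (successors {s0, s1, s3}): φ is true.
  s8 (successors {s0, s1, s3, s6, s7}): φ is false.
For instance, at s1:
  At s1: p is false, \Box \Diamond (q \to p) is true, so p \land \Box \Diamond (q \to p) is false.
    At s1: \Box \Diamond (q \to p) requires \Diamond (q \to p) at every successor {s1, s3, s4, s5, s7}.
      At s1: \Diamond (q \to p) is true.
      At s3: \Diamond (q \to p) is true.
      At s4: \Diamond (q \to p) is true.
      At s5: \Diamond (q \to p) is true.
      At s7: \Diamond (q \to p) is true.
    So \Box \Diamond (q \to p) is true at s1.
Satisfying worlds: {s0, s2, s4, s6, s7}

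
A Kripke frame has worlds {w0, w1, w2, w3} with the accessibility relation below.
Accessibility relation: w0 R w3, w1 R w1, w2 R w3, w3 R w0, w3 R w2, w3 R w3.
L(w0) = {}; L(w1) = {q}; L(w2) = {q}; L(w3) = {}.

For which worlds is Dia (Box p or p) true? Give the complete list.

none

Let φ = Dia (Box p or p). Evaluate φ at each world:
  w0 (successors {w3}): φ is false.
  w1 (successors {w1}): φ is false.
  w2 (successors {w3}): φ is false.
  w3 (successors {w0, w2, w3}): φ is false.
For instance, at w1:
  At w1: Dia (Box p or p) requires Box p or p at some successor in {w1}.
    At w1: Box p or p is false.
  So Dia (Box p or p) is false at w1.
Satisfying worlds: none.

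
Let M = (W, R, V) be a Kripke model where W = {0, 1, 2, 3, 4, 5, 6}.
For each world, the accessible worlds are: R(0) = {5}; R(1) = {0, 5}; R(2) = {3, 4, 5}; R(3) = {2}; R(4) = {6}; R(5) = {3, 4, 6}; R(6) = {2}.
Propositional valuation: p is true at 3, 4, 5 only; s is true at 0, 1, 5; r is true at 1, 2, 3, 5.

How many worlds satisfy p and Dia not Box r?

2

Let φ = p and Dia not Box r. Evaluate φ at each world:
  0 (successors {5}): φ is false.
  1 (successors {0, 5}): φ is false.
  2 (successors {3, 4, 5}): φ is false.
  3 (successors {2}): φ is true.
  4 (successors {6}): φ is false.
  5 (successors {3, 4, 6}): φ is true.
  6 (successors {2}): φ is false.
For instance, at 4:
  At 4: p is true, Dia not Box r is false, so p and Dia not Box r is false.
    At 4: Dia not Box r requires not Box r at some successor in {6}.
      At 6: not Box r is false.
    So Dia not Box r is false at 4.
Satisfying worlds: {3, 5}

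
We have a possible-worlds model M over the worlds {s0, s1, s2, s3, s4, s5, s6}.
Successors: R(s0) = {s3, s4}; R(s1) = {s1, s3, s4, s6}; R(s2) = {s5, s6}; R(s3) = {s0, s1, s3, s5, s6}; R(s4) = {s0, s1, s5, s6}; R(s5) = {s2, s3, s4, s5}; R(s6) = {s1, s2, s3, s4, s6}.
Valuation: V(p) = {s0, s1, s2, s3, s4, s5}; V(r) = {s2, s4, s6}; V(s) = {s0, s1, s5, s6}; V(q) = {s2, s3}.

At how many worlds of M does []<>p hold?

7

Let φ = []<>p. Evaluate φ at each world:
  s0 (successors {s3, s4}): φ is true.
  s1 (successors {s1, s3, s4, s6}): φ is true.
  s2 (successors {s5, s6}): φ is true.
  s3 (successors {s0, s1, s3, s5, s6}): φ is true.
  s4 (successors {s0, s1, s5, s6}): φ is true.
  s5 (successors {s2, s3, s4, s5}): φ is true.
  s6 (successors {s1, s2, s3, s4, s6}): φ is true.
For instance, at s4:
  At s4: []<>p requires <>p at every successor {s0, s1, s5, s6}.
    At s0: <>p is true.
    At s1: <>p is true.
    At s5: <>p is true.
    At s6: <>p is true.
  So []<>p is true at s4.
Satisfying worlds: {s0, s1, s2, s3, s4, s5, s6}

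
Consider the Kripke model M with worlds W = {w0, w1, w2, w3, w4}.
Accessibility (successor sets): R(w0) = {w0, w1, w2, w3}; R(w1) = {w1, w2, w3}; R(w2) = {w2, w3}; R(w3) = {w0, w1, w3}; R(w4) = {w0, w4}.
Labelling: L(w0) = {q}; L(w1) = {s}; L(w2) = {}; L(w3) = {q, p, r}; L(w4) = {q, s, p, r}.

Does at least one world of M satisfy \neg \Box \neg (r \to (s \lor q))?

Let φ = \neg \Box \neg (r \to (s \lor q)). Evaluate φ at each world:
  w0 (successors {w0, w1, w2, w3}): φ is true.
  w1 (successors {w1, w2, w3}): φ is true.
  w2 (successors {w2, w3}): φ is true.
  w3 (successors {w0, w1, w3}): φ is true.
  w4 (successors {w0, w4}): φ is true.
Detail at w0 (witness):
  At w0: \Box \neg (r \to (s \lor q)) is false, so \neg \Box \neg (r \to (s \lor q)) is true.
    At w0: \Box \neg (r \to (s \lor q)) requires \neg (r \to (s \lor q)) at every successor {w0, w1, w2, w3}.
      \neg (r \to (s \lor q)) fails at w0, so \Box \neg (r \to (s \lor q)) is false at w0.

Yes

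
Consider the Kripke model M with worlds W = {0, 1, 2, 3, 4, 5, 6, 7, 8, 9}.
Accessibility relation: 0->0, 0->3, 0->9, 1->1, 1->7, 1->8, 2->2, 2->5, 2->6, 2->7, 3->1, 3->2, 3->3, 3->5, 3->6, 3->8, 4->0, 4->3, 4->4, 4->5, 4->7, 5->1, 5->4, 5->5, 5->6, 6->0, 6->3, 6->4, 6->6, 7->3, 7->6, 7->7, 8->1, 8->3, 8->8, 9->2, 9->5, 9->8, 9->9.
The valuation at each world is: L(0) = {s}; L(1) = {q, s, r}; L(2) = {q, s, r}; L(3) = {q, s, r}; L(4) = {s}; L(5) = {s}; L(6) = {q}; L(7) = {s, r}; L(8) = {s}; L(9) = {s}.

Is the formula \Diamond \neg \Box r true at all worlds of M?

Yes

Let φ = \Diamond \neg \Box r. Evaluate φ at each world:
  0 (successors {0, 3, 9}): φ is true.
  1 (successors {1, 7, 8}): φ is true.
  2 (successors {2, 5, 6, 7}): φ is true.
  3 (successors {1, 2, 3, 5, 6, 8}): φ is true.
  4 (successors {0, 3, 4, 5, 7}): φ is true.
  5 (successors {1, 4, 5, 6}): φ is true.
  6 (successors {0, 3, 4, 6}): φ is true.
  7 (successors {3, 6, 7}): φ is true.
  8 (successors {1, 3, 8}): φ is true.
  9 (successors {2, 5, 8, 9}): φ is true.
For instance, at 3:
  At 3: \Diamond \neg \Box r requires \neg \Box r at some successor in {1, 2, 3, 5, 6, 8}.
    \neg \Box r holds at 1, so \Diamond \neg \Box r is true at 3.
      At 1: \Box r is false, so \neg \Box r is true.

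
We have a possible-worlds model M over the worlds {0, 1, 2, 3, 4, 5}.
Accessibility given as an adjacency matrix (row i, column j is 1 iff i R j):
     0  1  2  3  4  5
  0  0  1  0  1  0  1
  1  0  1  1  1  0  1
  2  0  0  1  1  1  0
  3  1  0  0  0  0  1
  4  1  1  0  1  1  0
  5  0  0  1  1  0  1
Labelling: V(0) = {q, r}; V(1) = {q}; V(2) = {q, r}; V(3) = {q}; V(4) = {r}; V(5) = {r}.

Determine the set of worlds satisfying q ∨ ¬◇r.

Recall that ◇ψ holds at a world iff ψ holds at some accessible world.
Let φ = q ∨ ¬◇r. Evaluate φ at each world:
  0 (successors {1, 3, 5}): φ is true.
  1 (successors {1, 2, 3, 5}): φ is true.
  2 (successors {2, 3, 4}): φ is true.
  3 (successors {0, 5}): φ is true.
  4 (successors {0, 1, 3, 4}): φ is false.
  5 (successors {2, 3, 5}): φ is false.
For instance, at 1:
  At 1: q is true, ¬◇r is false, so q ∨ ¬◇r is true.
    At 1: ◇r is true, so ¬◇r is false.
      At 1: ◇r requires r at some successor in {1, 2, 3, 5}.
        r holds at 2, so ◇r is true at 1.
Satisfying worlds: {0, 1, 2, 3}

0, 1, 2, 3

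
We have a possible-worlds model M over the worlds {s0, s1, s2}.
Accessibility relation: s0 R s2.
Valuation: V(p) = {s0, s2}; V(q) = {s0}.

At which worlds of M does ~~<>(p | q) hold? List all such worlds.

s0

Let φ = ~~<>(p | q). Evaluate φ at each world:
  s0 (successors {s2}): φ is true.
  s1 (successors ∅): φ is false.
  s2 (successors ∅): φ is false.
For instance, at s0:
  At s0: ~<>(p | q) is false, so ~~<>(p | q) is true.
    At s0: <>(p | q) is true, so ~<>(p | q) is false.
      At s0: <>(p | q) requires p | q at some successor in {s2}.
        p | q holds at s2, so <>(p | q) is true at s0.
Satisfying worlds: {s0}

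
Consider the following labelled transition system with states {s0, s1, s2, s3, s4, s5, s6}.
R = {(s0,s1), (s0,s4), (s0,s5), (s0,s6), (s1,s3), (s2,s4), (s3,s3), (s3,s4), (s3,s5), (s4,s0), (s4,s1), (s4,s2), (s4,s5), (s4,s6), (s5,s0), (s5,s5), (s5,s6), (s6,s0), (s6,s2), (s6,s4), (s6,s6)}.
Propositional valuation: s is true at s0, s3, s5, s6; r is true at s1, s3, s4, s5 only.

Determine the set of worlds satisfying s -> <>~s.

s0, s1, s2, s3, s4, s6

Recall that <>ψ holds at a world iff ψ holds at some accessible world.
Let φ = s -> <>~s. Evaluate φ at each world:
  s0 (successors {s1, s4, s5, s6}): φ is true.
  s1 (successors {s3}): φ is true.
  s2 (successors {s4}): φ is true.
  s3 (successors {s3, s4, s5}): φ is true.
  s4 (successors {s0, s1, s2, s5, s6}): φ is true.
  s5 (successors {s0, s5, s6}): φ is false.
  s6 (successors {s0, s2, s4, s6}): φ is true.
For instance, at s0:
  At s0: s is true, <>~s is true, so s -> <>~s is true.
    At s0: <>~s requires ~s at some successor in {s1, s4, s5, s6}.
      ~s holds at s1, so <>~s is true at s0.
Satisfying worlds: {s0, s1, s2, s3, s4, s6}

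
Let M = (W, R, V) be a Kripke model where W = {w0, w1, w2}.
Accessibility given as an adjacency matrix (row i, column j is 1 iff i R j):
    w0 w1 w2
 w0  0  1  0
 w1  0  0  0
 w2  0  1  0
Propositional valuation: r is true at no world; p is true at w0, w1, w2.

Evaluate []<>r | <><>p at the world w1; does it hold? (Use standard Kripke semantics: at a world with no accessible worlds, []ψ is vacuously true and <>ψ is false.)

Yes

At w1: []<>r is true, <><>p is false, so []<>r | <><>p is true.
  At w1: no accessible worlds, so []<>r holds vacuously.
  At w1: no accessible worlds, so <><>p is false.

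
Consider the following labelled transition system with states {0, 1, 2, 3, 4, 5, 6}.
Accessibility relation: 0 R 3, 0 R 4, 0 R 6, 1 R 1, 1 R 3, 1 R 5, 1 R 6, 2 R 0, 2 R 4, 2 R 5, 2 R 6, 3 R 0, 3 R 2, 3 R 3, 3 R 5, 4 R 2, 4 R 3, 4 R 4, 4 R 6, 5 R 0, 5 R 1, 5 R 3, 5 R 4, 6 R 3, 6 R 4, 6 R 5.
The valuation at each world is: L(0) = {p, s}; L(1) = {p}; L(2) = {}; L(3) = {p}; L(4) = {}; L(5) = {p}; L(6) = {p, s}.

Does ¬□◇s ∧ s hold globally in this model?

No

Let φ = ¬□◇s ∧ s. Evaluate φ at each world:
  0 (successors {3, 4, 6}): φ is true.
  1 (successors {1, 3, 5, 6}): φ is false.
  2 (successors {0, 4, 5, 6}): φ is false.
  3 (successors {0, 2, 3, 5}): φ is false.
  4 (successors {2, 3, 4, 6}): φ is false.
  5 (successors {0, 1, 3, 4}): φ is false.
  6 (successors {3, 4, 5}): φ is false.
Detail at 1 (counterexample):
  At 1: ¬□◇s is true, s is false, so ¬□◇s ∧ s is false.
    At 1: □◇s is false, so ¬□◇s is true.
      At 1: □◇s requires ◇s at every successor {1, 3, 5, 6}.
        ◇s fails at 6, so □◇s is false at 1.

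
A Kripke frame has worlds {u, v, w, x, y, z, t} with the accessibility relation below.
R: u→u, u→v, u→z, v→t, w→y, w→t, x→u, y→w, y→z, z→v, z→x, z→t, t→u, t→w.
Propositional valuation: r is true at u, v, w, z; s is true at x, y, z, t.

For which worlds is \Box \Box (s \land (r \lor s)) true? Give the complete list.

none

Let φ = \Box \Box (s \land (r \lor s)). Evaluate φ at each world:
  u (successors {u, v, z}): φ is false.
  v (successors {t}): φ is false.
  w (successors {y, t}): φ is false.
  x (successors {u}): φ is false.
  y (successors {w, z}): φ is false.
  z (successors {v, x, t}): φ is false.
  t (successors {u, w}): φ is false.
For instance, at x:
  At x: \Box \Box (s \land (r \lor s)) requires \Box (s \land (r \lor s)) at every successor {u}.
    \Box (s \land (r \lor s)) fails at u, so \Box \Box (s \land (r \lor s)) is false at x.
      At u: \Box (s \land (r \lor s)) requires s \land (r \lor s) at every successor {u, v, z}.
        s \land (r \lor s) fails at u, so \Box (s \land (r \lor s)) is false at u.
Satisfying worlds: none.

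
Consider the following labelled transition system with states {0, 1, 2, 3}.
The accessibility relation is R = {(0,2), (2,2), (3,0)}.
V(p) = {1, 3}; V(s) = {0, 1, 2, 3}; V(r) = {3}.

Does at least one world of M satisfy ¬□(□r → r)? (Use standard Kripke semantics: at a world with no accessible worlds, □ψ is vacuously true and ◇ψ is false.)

Let φ = ¬□(□r → r). Evaluate φ at each world:
  0 (successors {2}): φ is false.
  1 (successors ∅): φ is false.
  2 (successors {2}): φ is false.
  3 (successors {0}): φ is false.
For instance, at 3:
  At 3: □(□r → r) is true, so ¬□(□r → r) is false.
    At 3: □(□r → r) requires □r → r at every successor {0}.
      At 0: □r → r is true.
    So □(□r → r) is true at 3.

No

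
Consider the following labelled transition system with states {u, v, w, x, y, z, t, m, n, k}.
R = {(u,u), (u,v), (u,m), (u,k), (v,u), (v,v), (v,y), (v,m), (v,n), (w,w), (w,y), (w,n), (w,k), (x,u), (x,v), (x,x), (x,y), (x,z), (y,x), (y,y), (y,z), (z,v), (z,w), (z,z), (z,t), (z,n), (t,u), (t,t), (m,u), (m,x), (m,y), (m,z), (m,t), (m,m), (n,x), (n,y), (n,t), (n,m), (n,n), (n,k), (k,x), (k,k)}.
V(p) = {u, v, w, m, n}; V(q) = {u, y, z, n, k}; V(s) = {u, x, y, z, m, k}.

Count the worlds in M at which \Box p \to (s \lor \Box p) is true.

10

Let φ = \Box p \to (s \lor \Box p). Evaluate φ at each world:
  u (successors {u, v, m, k}): φ is true.
  v (successors {u, v, y, m, n}): φ is true.
  w (successors {w, y, n, k}): φ is true.
  x (successors {u, v, x, y, z}): φ is true.
  y (successors {x, y, z}): φ is true.
  z (successors {v, w, z, t, n}): φ is true.
  t (successors {u, t}): φ is true.
  m (successors {u, x, y, z, t, m}): φ is true.
  n (successors {x, y, t, m, n, k}): φ is true.
  k (successors {x, k}): φ is true.
For instance, at m:
  At m: \Box p is false, s \lor \Box p is true, so \Box p \to (s \lor \Box p) is true.
    At m: \Box p requires p at every successor {u, x, y, z, t, m}.
      p fails at x, so \Box p is false at m.
    At m: s is true, \Box p is false, so s \lor \Box p is true.
      At m: \Box p requires p at every successor {u, x, y, z, t, m}.
        p fails at x, so \Box p is false at m.
Satisfying worlds: {u, v, w, x, y, z, t, m, n, k}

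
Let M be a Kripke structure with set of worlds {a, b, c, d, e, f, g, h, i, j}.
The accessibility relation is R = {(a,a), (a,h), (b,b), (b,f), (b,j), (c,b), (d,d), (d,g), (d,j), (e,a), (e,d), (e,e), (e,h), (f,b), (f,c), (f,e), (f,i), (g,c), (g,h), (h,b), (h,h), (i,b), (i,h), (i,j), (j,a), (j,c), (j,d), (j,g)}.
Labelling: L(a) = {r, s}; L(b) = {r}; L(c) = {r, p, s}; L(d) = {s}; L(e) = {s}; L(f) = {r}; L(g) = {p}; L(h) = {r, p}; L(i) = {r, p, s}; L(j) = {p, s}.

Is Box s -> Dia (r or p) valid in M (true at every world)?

Let φ = Box s -> Dia (r or p). Evaluate φ at each world:
  a (successors {a, h}): φ is true.
  b (successors {b, f, j}): φ is true.
  c (successors {b}): φ is true.
  d (successors {d, g, j}): φ is true.
  e (successors {a, d, e, h}): φ is true.
  f (successors {b, c, e, i}): φ is true.
  g (successors {c, h}): φ is true.
  h (successors {b, h}): φ is true.
  i (successors {b, h, j}): φ is true.
  j (successors {a, c, d, g}): φ is true.
For instance, at c:
  At c: Box s is false, Dia (r or p) is true, so Box s -> Dia (r or p) is true.
    At c: Box s requires s at every successor {b}.
      s fails at b, so Box s is false at c.
    At c: Dia (r or p) requires r or p at some successor in {b}.
      r or p holds at b, so Dia (r or p) is true at c.

Yes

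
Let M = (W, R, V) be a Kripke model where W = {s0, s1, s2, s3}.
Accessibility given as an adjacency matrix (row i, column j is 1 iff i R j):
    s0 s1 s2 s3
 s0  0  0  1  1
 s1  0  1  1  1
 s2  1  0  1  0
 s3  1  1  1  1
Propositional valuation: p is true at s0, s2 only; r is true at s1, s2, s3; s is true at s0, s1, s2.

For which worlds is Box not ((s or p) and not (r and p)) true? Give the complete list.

Let φ = Box not ((s or p) and not (r and p)). Evaluate φ at each world:
  s0 (successors {s2, s3}): φ is true.
  s1 (successors {s1, s2, s3}): φ is false.
  s2 (successors {s0, s2}): φ is false.
  s3 (successors {s0, s1, s2, s3}): φ is false.
For instance, at s0:
  At s0: Box not ((s or p) and not (r and p)) requires not ((s or p) and not (r and p)) at every successor {s2, s3}.
    At s2: not ((s or p) and not (r and p)) is true.
    At s3: not ((s or p) and not (r and p)) is true.
  So Box not ((s or p) and not (r and p)) is true at s0.
Satisfying worlds: {s0}

s0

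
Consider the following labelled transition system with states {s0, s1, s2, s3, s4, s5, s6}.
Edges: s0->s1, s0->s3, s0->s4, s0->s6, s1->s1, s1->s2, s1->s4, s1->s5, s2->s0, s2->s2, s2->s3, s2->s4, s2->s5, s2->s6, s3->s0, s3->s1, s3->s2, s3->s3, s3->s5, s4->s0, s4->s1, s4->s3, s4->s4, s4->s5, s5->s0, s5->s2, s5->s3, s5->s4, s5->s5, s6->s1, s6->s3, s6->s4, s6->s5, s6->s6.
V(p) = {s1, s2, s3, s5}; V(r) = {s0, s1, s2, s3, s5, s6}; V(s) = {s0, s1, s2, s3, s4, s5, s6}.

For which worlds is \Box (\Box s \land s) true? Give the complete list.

Let φ = \Box (\Box s \land s). Evaluate φ at each world:
  s0 (successors {s1, s3, s4, s6}): φ is true.
  s1 (successors {s1, s2, s4, s5}): φ is true.
  s2 (successors {s0, s2, s3, s4, s5, s6}): φ is true.
  s3 (successors {s0, s1, s2, s3, s5}): φ is true.
  s4 (successors {s0, s1, s3, s4, s5}): φ is true.
  s5 (successors {s0, s2, s3, s4, s5}): φ is true.
  s6 (successors {s1, s3, s4, s5, s6}): φ is true.
For instance, at s1:
  At s1: \Box (\Box s \land s) requires \Box s \land s at every successor {s1, s2, s4, s5}.
    At s1: \Box s \land s is true.
    At s2: \Box s \land s is true.
    At s4: \Box s \land s is true.
    At s5: \Box s \land s is true.
  So \Box (\Box s \land s) is true at s1.
Satisfying worlds: {s0, s1, s2, s3, s4, s5, s6}

s0, s1, s2, s3, s4, s5, s6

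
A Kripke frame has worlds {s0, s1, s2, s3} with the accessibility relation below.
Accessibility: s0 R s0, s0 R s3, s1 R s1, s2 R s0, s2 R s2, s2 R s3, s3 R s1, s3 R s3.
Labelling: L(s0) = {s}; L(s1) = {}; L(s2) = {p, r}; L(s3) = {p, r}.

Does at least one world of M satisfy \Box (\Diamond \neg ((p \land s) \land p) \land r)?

Let φ = \Box (\Diamond \neg ((p \land s) \land p) \land r). Evaluate φ at each world:
  s0 (successors {s0, s3}): φ is false.
  s1 (successors {s1}): φ is false.
  s2 (successors {s0, s2, s3}): φ is false.
  s3 (successors {s1, s3}): φ is false.
For instance, at s0:
  At s0: \Box (\Diamond \neg ((p \land s) \land p) \land r) requires \Diamond \neg ((p \land s) \land p) \land r at every successor {s0, s3}.
    \Diamond \neg ((p \land s) \land p) \land r fails at s0, so \Box (\Diamond \neg ((p \land s) \land p) \land r) is false at s0.
      At s0: \Diamond \neg ((p \land s) \land p) is true, r is false, so \Diamond \neg ((p \land s) \land p) \land r is false.

No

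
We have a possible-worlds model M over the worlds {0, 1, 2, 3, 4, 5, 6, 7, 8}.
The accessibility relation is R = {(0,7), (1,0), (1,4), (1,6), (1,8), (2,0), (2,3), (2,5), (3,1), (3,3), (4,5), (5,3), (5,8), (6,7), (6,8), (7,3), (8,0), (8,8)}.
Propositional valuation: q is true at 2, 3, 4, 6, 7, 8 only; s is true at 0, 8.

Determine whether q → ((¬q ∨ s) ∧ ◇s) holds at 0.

Yes

At 0: q is false, (¬q ∨ s) ∧ ◇s is false, so q → ((¬q ∨ s) ∧ ◇s) is true.
  At 0: ¬q ∨ s is true, ◇s is false, so (¬q ∨ s) ∧ ◇s is false.
    At 0: ◇s requires s at some successor in {7}.
      At 7: s is false.
    So ◇s is false at 0.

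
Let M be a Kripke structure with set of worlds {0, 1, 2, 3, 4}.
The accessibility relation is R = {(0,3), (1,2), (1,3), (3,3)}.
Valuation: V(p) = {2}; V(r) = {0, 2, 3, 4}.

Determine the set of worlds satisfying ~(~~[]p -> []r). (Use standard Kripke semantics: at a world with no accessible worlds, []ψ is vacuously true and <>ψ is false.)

none

Recall that []ψ holds at a world iff ψ holds at every accessible world, and <>ψ holds iff ψ holds at some accessible world.
Let φ = ~(~~[]p -> []r). Evaluate φ at each world:
  0 (successors {3}): φ is false.
  1 (successors {2, 3}): φ is false.
  2 (successors ∅): φ is false.
  3 (successors {3}): φ is false.
  4 (successors ∅): φ is false.
For instance, at 0:
  At 0: ~~[]p -> []r is true, so ~(~~[]p -> []r) is false.
    At 0: ~~[]p is false, []r is true, so ~~[]p -> []r is true.
      At 0: ~[]p is true, so ~~[]p is false.
      At 0: []r requires r at every successor {3}.
        At 3: r is true.
      So []r is true at 0.
Satisfying worlds: none.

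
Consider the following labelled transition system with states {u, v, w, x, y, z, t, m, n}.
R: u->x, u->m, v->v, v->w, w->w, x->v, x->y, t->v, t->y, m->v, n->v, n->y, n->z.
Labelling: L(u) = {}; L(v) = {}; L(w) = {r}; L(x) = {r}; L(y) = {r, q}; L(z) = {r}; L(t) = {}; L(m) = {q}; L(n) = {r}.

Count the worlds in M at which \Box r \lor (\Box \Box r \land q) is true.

Recall that \Box ψ holds at a world iff ψ holds at every accessible world, and \Diamond ψ holds iff ψ holds at some accessible world.
Let φ = \Box r \lor (\Box \Box r \land q). Evaluate φ at each world:
  u (successors {x, m}): φ is false.
  v (successors {v, w}): φ is false.
  w (successors {w}): φ is true.
  x (successors {v, y}): φ is false.
  y (successors ∅): φ is true.
  z (successors ∅): φ is true.
  t (successors {v, y}): φ is false.
  m (successors {v}): φ is false.
  n (successors {v, y, z}): φ is false.
For instance, at x:
  At x: \Box r is false, \Box \Box r \land q is false, so \Box r \lor (\Box \Box r \land q) is false.
    At x: \Box r requires r at every successor {v, y}.
      r fails at v, so \Box r is false at x.
    At x: \Box \Box r is false, q is false, so \Box \Box r \land q is false.
      At x: \Box \Box r requires \Box r at every successor {v, y}.
        \Box r fails at v, so \Box \Box r is false at x.
Satisfying worlds: {w, y, z}

3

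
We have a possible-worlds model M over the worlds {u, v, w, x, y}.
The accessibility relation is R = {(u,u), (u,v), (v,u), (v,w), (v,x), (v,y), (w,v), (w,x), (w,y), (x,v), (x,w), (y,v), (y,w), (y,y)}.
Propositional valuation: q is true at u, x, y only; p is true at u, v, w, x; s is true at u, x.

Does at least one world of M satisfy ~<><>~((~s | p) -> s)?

No

Recall that <>ψ holds at a world iff ψ holds at some accessible world.
Let φ = ~<><>~((~s | p) -> s). Evaluate φ at each world:
  u (successors {u, v}): φ is false.
  v (successors {u, w, x, y}): φ is false.
  w (successors {v, x, y}): φ is false.
  x (successors {v, w}): φ is false.
  y (successors {v, w, y}): φ is false.
For instance, at x:
  At x: <><>~((~s | p) -> s) is true, so ~<><>~((~s | p) -> s) is false.
    At x: <><>~((~s | p) -> s) requires <>~((~s | p) -> s) at some successor in {v, w}.
      <>~((~s | p) -> s) holds at v, so <><>~((~s | p) -> s) is true at x.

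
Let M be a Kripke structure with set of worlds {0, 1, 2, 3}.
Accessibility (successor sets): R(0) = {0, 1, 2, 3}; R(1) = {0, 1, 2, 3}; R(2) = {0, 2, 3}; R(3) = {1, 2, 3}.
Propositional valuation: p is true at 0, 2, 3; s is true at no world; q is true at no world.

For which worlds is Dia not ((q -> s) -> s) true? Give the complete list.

Let φ = Dia not ((q -> s) -> s). Evaluate φ at each world:
  0 (successors {0, 1, 2, 3}): φ is true.
  1 (successors {0, 1, 2, 3}): φ is true.
  2 (successors {0, 2, 3}): φ is true.
  3 (successors {1, 2, 3}): φ is true.
For instance, at 1:
  At 1: Dia not ((q -> s) -> s) requires not ((q -> s) -> s) at some successor in {0, 1, 2, 3}.
    not ((q -> s) -> s) holds at 0, so Dia not ((q -> s) -> s) is true at 1.
Satisfying worlds: {0, 1, 2, 3}

0, 1, 2, 3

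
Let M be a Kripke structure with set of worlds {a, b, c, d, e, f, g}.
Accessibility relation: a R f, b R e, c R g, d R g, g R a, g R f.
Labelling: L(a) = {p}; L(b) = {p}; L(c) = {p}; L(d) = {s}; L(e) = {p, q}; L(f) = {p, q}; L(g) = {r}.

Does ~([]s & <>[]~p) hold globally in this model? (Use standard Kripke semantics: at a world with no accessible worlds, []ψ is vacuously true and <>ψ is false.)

Yes

Recall that []ψ holds at a world iff ψ holds at every accessible world, and <>ψ holds iff ψ holds at some accessible world.
Let φ = ~([]s & <>[]~p). Evaluate φ at each world:
  a (successors {f}): φ is true.
  b (successors {e}): φ is true.
  c (successors {g}): φ is true.
  d (successors {g}): φ is true.
  e (successors ∅): φ is true.
  f (successors ∅): φ is true.
  g (successors {a, f}): φ is true.
For instance, at d:
  At d: []s & <>[]~p is false, so ~([]s & <>[]~p) is true.
    At d: []s is false, <>[]~p is false, so []s & <>[]~p is false.
      At d: []s requires s at every successor {g}.
        s fails at g, so []s is false at d.
      At d: <>[]~p requires []~p at some successor in {g}.
        At g: []~p is false.
      So <>[]~p is false at d.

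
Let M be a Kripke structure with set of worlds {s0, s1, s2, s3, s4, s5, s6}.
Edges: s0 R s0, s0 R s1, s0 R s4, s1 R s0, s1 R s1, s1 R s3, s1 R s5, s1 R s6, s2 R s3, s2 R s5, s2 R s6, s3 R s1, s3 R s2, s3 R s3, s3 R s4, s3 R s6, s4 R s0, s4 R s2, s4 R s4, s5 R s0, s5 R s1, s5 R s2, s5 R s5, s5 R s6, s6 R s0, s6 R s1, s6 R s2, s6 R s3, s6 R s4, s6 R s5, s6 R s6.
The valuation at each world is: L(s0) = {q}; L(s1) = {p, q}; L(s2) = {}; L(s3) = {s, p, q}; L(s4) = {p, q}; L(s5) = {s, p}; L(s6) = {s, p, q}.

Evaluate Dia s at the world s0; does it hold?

Recall that Dia ψ holds at a world iff ψ holds at some accessible world.
At s0: Dia s requires s at some successor in {s0, s1, s4}.
  At s0: s is false.
  At s1: s is false.
  At s4: s is false.
So Dia s is false at s0.

No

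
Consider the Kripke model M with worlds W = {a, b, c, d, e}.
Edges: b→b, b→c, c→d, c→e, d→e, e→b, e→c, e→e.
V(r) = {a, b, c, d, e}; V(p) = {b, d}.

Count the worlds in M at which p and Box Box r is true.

2

Let φ = p and Box Box r. Evaluate φ at each world:
  a (successors ∅): φ is false.
  b (successors {b, c}): φ is true.
  c (successors {d, e}): φ is false.
  d (successors {e}): φ is true.
  e (successors {b, c, e}): φ is false.
For instance, at c:
  At c: p is false, Box Box r is true, so p and Box Box r is false.
    At c: Box Box r requires Box r at every successor {d, e}.
      At d: Box r is true.
      At e: Box r is true.
    So Box Box r is true at c.
Satisfying worlds: {b, d}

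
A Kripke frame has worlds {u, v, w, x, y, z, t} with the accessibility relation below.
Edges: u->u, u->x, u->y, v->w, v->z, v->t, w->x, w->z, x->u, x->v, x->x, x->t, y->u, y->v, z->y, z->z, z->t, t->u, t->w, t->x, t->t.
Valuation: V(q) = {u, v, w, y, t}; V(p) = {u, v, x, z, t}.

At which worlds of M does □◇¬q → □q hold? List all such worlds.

u, y, z

Let φ = □◇¬q → □q. Evaluate φ at each world:
  u (successors {u, x, y}): φ is true.
  v (successors {w, z, t}): φ is false.
  w (successors {x, z}): φ is false.
  x (successors {u, v, x, t}): φ is false.
  y (successors {u, v}): φ is true.
  z (successors {y, z, t}): φ is true.
  t (successors {u, w, x, t}): φ is false.
For instance, at y:
  At y: □◇¬q is true, □q is true, so □◇¬q → □q is true.
    At y: □◇¬q requires ◇¬q at every successor {u, v}.
      At u: ◇¬q is true.
      At v: ◇¬q is true.
    So □◇¬q is true at y.
    At y: □q requires q at every successor {u, v}.
      At u: q is true.
      At v: q is true.
    So □q is true at y.
Satisfying worlds: {u, y, z}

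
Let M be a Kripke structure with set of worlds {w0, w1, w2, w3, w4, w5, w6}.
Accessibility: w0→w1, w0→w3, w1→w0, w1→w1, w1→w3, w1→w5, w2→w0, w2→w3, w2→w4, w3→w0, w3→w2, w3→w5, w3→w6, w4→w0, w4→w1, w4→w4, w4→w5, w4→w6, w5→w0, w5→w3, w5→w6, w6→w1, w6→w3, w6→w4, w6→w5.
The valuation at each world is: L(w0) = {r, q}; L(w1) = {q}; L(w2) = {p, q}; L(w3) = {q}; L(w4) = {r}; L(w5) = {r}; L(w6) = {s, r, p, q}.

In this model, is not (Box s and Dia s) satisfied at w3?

Yes

At w3: Box s and Dia s is false, so not (Box s and Dia s) is true.
  At w3: Box s is false, Dia s is true, so Box s and Dia s is false.
    At w3: Box s requires s at every successor {w0, w2, w5, w6}.
      s fails at w0, so Box s is false at w3.
    At w3: Dia s requires s at some successor in {w0, w2, w5, w6}.
      s holds at w6, so Dia s is true at w3.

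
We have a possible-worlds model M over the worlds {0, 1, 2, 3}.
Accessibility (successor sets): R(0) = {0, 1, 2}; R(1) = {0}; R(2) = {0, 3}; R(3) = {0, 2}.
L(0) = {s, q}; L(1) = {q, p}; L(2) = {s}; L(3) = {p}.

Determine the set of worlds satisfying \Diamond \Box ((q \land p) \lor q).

Recall that \Box ψ holds at a world iff ψ holds at every accessible world, and \Diamond ψ holds iff ψ holds at some accessible world.
Let φ = \Diamond \Box ((q \land p) \lor q). Evaluate φ at each world:
  0 (successors {0, 1, 2}): φ is true.
  1 (successors {0}): φ is false.
  2 (successors {0, 3}): φ is false.
  3 (successors {0, 2}): φ is false.
For instance, at 2:
  At 2: \Diamond \Box ((q \land p) \lor q) requires \Box ((q \land p) \lor q) at some successor in {0, 3}.
    At 0: \Box ((q \land p) \lor q) is false.
    At 3: \Box ((q \land p) \lor q) is false.
  So \Diamond \Box ((q \land p) \lor q) is false at 2.
Satisfying worlds: {0}

0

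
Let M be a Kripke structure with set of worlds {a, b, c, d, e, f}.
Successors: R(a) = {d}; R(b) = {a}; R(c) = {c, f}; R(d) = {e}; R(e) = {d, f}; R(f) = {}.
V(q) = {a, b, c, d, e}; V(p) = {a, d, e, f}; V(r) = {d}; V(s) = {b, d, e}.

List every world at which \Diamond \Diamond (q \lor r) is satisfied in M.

Let φ = \Diamond \Diamond (q \lor r). Evaluate φ at each world:
  a (successors {d}): φ is true.
  b (successors {a}): φ is true.
  c (successors {c, f}): φ is true.
  d (successors {e}): φ is true.
  e (successors {d, f}): φ is true.
  f (successors ∅): φ is false.
For instance, at e:
  At e: \Diamond \Diamond (q \lor r) requires \Diamond (q \lor r) at some successor in {d, f}.
    \Diamond (q \lor r) holds at d, so \Diamond \Diamond (q \lor r) is true at e.
      At d: \Diamond (q \lor r) requires q \lor r at some successor in {e}.
        q \lor r holds at e, so \Diamond (q \lor r) is true at d.
Satisfying worlds: {a, b, c, d, e}

a, b, c, d, e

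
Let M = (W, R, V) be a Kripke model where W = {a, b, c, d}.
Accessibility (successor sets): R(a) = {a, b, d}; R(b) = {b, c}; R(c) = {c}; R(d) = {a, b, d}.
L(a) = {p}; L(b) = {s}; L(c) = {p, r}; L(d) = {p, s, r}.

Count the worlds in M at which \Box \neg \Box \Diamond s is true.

Recall that \Box ψ holds at a world iff ψ holds at every accessible world, and \Diamond ψ holds iff ψ holds at some accessible world.
Let φ = \Box \neg \Box \Diamond s. Evaluate φ at each world:
  a (successors {a, b, d}): φ is false.
  b (successors {b, c}): φ is true.
  c (successors {c}): φ is true.
  d (successors {a, b, d}): φ is false.
For instance, at b:
  At b: \Box \neg \Box \Diamond s requires \neg \Box \Diamond s at every successor {b, c}.
      At b: \Box \Diamond s is false, so \neg \Box \Diamond s is true.
      At c: \Box \Diamond s is false, so \neg \Box \Diamond s is true.
  So \Box \neg \Box \Diamond s is true at b.
Satisfying worlds: {b, c}

2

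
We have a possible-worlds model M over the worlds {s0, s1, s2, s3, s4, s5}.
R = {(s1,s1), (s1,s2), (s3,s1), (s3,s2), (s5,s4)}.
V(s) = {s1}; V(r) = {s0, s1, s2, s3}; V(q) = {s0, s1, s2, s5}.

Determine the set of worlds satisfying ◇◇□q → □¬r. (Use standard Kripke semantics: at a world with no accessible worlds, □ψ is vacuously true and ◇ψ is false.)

Recall that □ψ holds at a world iff ψ holds at every accessible world, and ◇ψ holds iff ψ holds at some accessible world.
Let φ = ◇◇□q → □¬r. Evaluate φ at each world:
  s0 (successors ∅): φ is true.
  s1 (successors {s1, s2}): φ is false.
  s2 (successors ∅): φ is true.
  s3 (successors {s1, s2}): φ is false.
  s4 (successors ∅): φ is true.
  s5 (successors {s4}): φ is true.
For instance, at s3:
  At s3: ◇◇□q is true, □¬r is false, so ◇◇□q → □¬r is false.
    At s3: ◇◇□q requires ◇□q at some successor in {s1, s2}.
      ◇□q holds at s1, so ◇◇□q is true at s3.
    At s3: □¬r requires ¬r at every successor {s1, s2}.
      ¬r fails at s1, so □¬r is false at s3.
Satisfying worlds: {s0, s2, s4, s5}

s0, s2, s4, s5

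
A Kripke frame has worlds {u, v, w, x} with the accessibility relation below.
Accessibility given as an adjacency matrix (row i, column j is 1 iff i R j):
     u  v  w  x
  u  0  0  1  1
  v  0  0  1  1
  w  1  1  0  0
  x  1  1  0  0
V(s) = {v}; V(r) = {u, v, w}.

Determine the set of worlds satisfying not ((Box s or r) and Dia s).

Let φ = not ((Box s or r) and Dia s). Evaluate φ at each world:
  u (successors {w, x}): φ is true.
  v (successors {w, x}): φ is true.
  w (successors {u, v}): φ is false.
  x (successors {u, v}): φ is true.
For instance, at w:
  At w: (Box s or r) and Dia s is true, so not ((Box s or r) and Dia s) is false.
    At w: Box s or r is true, Dia s is true, so (Box s or r) and Dia s is true.
      At w: Box s is false, r is true, so Box s or r is true.
      At w: Dia s requires s at some successor in {u, v}.
        s holds at v, so Dia s is true at w.
Satisfying worlds: {u, v, x}

u, v, x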